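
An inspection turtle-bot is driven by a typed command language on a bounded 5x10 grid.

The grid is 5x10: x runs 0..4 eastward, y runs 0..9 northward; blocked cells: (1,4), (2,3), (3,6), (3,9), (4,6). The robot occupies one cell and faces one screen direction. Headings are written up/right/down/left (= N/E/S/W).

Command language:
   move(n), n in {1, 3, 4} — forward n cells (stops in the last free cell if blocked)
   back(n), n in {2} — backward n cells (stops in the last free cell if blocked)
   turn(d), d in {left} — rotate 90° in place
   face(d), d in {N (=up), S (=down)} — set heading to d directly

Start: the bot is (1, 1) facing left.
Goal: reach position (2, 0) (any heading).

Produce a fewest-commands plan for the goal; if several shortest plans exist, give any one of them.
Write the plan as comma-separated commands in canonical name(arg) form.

move(4), back(2), face(S), move(4)

start: (1, 1) facing left
1. move(4) → (0, 1) facing left
2. back(2) → (2, 1) facing left
3. face(S) → (2, 1) facing down
4. move(4) → (2, 0) facing down
minimal: 4 command(s), checked below 4.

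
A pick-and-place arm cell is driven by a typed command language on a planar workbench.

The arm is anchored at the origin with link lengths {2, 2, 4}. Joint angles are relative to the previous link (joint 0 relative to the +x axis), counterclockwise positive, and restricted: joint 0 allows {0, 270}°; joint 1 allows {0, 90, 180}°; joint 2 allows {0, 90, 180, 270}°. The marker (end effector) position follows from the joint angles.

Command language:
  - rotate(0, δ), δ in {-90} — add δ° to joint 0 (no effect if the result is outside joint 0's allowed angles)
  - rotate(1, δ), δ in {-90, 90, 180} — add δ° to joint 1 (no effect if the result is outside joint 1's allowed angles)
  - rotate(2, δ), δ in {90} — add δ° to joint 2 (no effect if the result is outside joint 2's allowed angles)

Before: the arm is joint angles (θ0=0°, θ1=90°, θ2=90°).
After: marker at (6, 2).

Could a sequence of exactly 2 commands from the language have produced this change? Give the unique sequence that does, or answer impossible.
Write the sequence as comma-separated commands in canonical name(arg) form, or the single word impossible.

rotate(2, 90), rotate(2, 90)

initial: joint angles (θ0=0°, θ1=90°, θ2=90°)
t=1 rotate(2, 90) ⇒ joint angles (θ0=0°, θ1=90°, θ2=180°)
t=2 rotate(2, 90) ⇒ joint angles (θ0=0°, θ1=90°, θ2=270°)
uniquely the one of 25 2-step routes that fits.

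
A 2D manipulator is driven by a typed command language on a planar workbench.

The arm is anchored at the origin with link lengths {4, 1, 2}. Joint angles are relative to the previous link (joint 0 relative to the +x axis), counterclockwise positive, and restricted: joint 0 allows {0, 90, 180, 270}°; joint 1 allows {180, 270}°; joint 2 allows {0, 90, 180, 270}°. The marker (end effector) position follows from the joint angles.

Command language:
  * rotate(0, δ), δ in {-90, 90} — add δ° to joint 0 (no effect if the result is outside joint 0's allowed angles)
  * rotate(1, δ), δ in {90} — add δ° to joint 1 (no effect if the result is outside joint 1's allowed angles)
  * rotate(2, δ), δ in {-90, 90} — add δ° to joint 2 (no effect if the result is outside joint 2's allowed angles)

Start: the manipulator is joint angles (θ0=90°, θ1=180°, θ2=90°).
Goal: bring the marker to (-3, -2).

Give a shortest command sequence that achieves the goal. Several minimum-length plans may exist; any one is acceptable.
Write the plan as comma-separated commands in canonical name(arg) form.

rotate(2, -90), rotate(2, -90), rotate(0, 90)

start: joint angles (θ0=90°, θ1=180°, θ2=90°)
t=1 rotate(2, -90) ⇒ joint angles (θ0=90°, θ1=180°, θ2=0°)
t=2 rotate(2, -90) ⇒ joint angles (θ0=90°, θ1=180°, θ2=270°)
t=3 rotate(0, 90) ⇒ joint angles (θ0=180°, θ1=180°, θ2=270°)
minimal: 3 command(s), checked below 3.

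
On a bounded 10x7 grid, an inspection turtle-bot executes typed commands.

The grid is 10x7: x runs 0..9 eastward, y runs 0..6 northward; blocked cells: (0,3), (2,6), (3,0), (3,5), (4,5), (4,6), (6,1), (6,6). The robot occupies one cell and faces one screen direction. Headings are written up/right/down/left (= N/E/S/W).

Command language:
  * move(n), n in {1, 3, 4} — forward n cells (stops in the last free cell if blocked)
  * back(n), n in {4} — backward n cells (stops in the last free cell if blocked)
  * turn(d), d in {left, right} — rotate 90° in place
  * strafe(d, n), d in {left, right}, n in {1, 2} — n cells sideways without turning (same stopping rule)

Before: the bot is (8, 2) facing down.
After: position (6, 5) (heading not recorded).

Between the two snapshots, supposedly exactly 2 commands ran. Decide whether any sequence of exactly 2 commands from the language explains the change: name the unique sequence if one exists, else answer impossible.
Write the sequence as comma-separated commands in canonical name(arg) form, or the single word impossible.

key: back(4) is stopped early by the blocked cell at (6,6)
start: (8, 2) facing down
step 1 (strafe(right, 2)): (6, 2) facing down
step 2 (back(4)): (6, 5) facing down
uniquely the one of 100 2-step routes that fits.

strafe(right, 2), back(4)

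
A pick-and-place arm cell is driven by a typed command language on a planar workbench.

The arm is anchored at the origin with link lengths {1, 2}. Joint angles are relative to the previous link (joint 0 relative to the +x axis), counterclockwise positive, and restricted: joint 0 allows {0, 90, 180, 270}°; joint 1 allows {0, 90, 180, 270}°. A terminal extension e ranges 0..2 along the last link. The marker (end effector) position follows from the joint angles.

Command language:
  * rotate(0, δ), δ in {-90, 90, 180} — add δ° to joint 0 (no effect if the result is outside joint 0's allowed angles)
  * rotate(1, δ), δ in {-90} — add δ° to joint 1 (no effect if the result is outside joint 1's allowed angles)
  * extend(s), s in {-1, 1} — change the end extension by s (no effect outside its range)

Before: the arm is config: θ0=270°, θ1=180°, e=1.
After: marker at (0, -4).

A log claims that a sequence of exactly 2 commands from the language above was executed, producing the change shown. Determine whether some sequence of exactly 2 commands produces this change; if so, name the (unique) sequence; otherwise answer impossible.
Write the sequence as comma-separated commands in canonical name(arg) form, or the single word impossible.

rotate(1, -90), rotate(1, -90)

initial: config: θ0=270°, θ1=180°, e=1
1. rotate(1, -90) → config: θ0=270°, θ1=90°, e=1
2. rotate(1, -90) → config: θ0=270°, θ1=0°, e=1
all 36 alternatives checked — unique.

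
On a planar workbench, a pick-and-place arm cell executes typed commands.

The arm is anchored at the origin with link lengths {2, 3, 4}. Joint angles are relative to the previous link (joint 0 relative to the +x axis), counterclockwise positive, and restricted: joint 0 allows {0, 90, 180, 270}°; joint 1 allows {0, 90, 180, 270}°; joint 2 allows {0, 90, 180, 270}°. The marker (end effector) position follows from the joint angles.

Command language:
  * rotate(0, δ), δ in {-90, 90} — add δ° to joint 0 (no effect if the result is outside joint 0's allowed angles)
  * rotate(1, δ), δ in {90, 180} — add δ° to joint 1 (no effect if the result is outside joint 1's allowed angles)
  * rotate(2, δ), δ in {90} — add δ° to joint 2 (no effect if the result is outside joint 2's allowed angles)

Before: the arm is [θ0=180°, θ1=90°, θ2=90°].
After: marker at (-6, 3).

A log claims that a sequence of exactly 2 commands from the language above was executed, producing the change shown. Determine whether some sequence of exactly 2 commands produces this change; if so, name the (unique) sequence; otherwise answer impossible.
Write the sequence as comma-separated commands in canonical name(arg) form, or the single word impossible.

rotate(1, 90), rotate(1, 90)

from: [θ0=180°, θ1=90°, θ2=90°]
[1] after rotate(1, 90): [θ0=180°, θ1=180°, θ2=90°]
[2] after rotate(1, 90): [θ0=180°, θ1=270°, θ2=90°]
all 25 alternatives checked — unique.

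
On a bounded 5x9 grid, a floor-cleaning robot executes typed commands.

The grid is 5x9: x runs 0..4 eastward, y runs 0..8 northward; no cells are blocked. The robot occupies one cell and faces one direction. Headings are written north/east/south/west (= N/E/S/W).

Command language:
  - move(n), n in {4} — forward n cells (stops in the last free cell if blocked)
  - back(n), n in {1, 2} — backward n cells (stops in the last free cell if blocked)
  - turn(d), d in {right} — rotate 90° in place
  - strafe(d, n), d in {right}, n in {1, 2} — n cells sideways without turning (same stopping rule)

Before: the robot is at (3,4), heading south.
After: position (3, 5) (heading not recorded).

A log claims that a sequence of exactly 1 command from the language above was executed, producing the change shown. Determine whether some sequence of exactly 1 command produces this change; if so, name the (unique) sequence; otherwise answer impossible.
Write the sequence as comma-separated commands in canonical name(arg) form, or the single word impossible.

from: at (3,4), heading south
t=1 back(1) ⇒ at (3,5), heading south
all 6 alternatives checked — unique.

back(1)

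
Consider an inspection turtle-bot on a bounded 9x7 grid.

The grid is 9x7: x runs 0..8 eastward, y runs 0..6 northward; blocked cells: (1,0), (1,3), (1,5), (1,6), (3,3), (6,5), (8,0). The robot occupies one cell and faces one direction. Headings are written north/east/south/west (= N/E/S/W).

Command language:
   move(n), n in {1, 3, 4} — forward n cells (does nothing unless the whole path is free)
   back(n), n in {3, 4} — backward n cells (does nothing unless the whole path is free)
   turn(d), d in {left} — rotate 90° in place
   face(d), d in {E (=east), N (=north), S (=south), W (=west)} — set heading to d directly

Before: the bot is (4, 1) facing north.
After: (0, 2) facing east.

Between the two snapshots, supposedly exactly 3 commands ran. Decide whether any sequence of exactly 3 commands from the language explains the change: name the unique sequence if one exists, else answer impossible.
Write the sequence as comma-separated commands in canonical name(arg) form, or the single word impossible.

move(1), face(E), back(4)

key: cell and facing (now E) both changed — the 3 commands mix motion and turning
from: (4, 1) facing north
step 1 (move(1)): (4, 2) facing north
step 2 (face(E)): (4, 2) facing east
step 3 (back(4)): (0, 2) facing east
no rival 3-sequence matches.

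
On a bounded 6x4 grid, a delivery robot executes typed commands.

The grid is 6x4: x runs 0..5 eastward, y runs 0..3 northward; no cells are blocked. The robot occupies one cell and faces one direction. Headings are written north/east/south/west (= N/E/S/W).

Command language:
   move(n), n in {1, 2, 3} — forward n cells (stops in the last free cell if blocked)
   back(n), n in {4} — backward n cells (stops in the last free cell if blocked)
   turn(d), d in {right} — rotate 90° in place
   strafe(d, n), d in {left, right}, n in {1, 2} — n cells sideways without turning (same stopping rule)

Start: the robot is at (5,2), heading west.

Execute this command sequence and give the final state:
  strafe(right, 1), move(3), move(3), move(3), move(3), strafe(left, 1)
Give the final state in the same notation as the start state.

at (0,2), heading west

begin: at (5,2), heading west
1. strafe(right, 1) → at (5,3), heading west
2. move(3) → at (2,3), heading west
3. move(3) → at (0,3), heading west
4. move(3) → at (0,3), heading west
5. move(3) → at (0,3), heading west
6. strafe(left, 1) → at (0,2), heading west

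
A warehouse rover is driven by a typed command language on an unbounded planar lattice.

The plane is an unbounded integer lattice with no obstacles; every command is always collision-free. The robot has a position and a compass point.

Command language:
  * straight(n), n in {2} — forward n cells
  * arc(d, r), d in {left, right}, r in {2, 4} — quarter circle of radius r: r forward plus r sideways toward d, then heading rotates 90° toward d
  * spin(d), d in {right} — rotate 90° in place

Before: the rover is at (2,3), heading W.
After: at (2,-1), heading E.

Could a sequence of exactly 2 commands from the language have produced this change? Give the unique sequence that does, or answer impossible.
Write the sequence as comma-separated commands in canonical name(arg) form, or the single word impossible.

arc(left, 2), arc(left, 2)

key: position moved to (2,-1) AND the heading swung to E — translation plus rotation needed
from: at (2,3), heading W
[1] after arc(left, 2): at (0,1), heading S
[2] after arc(left, 2): at (2,-1), heading E
uniquely the one of 36 2-step routes that fits.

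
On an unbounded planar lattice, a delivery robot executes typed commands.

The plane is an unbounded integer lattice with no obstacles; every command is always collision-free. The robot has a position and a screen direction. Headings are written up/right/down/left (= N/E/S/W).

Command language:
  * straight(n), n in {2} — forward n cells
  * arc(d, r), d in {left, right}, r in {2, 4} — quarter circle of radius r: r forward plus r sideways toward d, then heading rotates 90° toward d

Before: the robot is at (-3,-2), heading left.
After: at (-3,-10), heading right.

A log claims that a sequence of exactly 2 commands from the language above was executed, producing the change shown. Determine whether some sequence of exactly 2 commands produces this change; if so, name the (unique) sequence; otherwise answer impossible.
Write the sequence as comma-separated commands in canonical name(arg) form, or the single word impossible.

key: position moved to (-3,-10) AND the heading swung to E — translation plus rotation needed
start: at (-3,-2), heading left
[1] after arc(left, 4): at (-7,-6), heading down
[2] after arc(left, 4): at (-3,-10), heading right
no other 2-command option fits: unique.

arc(left, 4), arc(left, 4)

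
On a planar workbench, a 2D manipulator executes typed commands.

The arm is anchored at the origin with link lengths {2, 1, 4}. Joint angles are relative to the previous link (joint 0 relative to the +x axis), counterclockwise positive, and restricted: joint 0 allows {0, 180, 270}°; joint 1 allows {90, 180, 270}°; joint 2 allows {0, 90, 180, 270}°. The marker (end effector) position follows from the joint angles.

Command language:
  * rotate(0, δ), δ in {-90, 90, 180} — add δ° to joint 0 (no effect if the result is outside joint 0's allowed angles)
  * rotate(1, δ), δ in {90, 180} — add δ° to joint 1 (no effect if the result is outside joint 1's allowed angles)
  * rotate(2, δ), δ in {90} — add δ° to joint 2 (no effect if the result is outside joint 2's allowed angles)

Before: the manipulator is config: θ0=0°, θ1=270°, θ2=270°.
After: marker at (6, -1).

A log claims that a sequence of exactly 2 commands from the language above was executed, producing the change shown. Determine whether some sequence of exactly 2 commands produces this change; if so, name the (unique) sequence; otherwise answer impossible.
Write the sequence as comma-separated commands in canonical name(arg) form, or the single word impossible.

rotate(2, 90), rotate(2, 90)

start: config: θ0=0°, θ1=270°, θ2=270°
step 1 (rotate(2, 90)): config: θ0=0°, θ1=270°, θ2=0°
step 2 (rotate(2, 90)): config: θ0=0°, θ1=270°, θ2=90°
no rival 2-sequence matches.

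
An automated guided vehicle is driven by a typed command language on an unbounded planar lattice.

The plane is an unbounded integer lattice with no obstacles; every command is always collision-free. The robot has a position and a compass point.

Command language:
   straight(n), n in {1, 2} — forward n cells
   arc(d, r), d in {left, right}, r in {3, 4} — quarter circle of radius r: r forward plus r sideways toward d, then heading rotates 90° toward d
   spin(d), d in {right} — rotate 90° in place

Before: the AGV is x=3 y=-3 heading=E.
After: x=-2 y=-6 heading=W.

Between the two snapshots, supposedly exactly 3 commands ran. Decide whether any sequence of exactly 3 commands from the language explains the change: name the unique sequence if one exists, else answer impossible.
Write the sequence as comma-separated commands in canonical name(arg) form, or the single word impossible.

key: order matters: swapping spin(right) and straight(2) lands elsewhere
t0: x=3 y=-3 heading=E
[1] after spin(right): x=3 y=-3 heading=S
[2] after arc(right, 3): x=0 y=-6 heading=W
[3] after straight(2): x=-2 y=-6 heading=W
no rival 3-sequence matches.

spin(right), arc(right, 3), straight(2)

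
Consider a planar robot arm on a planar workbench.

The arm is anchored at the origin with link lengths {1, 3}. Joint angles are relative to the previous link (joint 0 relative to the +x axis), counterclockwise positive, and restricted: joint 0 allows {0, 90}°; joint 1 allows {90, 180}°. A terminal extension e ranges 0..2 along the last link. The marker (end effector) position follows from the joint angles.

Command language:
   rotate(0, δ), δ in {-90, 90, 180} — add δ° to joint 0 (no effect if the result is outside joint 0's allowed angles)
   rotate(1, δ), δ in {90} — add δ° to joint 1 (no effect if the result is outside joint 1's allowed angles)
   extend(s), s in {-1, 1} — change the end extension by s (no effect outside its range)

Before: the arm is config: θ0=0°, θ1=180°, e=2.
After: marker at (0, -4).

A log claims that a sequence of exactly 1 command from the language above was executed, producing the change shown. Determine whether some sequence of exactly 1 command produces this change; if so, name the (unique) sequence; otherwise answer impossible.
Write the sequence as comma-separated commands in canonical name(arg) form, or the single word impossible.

from: config: θ0=0°, θ1=180°, e=2
1. rotate(0, 90) → config: θ0=90°, θ1=180°, e=2
uniquely the one of 6 1-step routes that fits.

rotate(0, 90)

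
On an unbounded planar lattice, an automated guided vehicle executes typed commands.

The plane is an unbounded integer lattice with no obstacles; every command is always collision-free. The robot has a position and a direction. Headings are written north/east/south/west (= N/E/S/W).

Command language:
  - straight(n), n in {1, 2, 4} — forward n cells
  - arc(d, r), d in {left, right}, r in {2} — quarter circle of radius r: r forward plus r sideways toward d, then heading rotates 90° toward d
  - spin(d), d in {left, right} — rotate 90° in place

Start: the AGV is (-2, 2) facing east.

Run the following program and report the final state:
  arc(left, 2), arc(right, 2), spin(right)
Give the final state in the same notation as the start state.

t0: (-2, 2) facing east
[1] after arc(left, 2): (0, 4) facing north
[2] after arc(right, 2): (2, 6) facing east
[3] after spin(right): (2, 6) facing south

(2, 6) facing south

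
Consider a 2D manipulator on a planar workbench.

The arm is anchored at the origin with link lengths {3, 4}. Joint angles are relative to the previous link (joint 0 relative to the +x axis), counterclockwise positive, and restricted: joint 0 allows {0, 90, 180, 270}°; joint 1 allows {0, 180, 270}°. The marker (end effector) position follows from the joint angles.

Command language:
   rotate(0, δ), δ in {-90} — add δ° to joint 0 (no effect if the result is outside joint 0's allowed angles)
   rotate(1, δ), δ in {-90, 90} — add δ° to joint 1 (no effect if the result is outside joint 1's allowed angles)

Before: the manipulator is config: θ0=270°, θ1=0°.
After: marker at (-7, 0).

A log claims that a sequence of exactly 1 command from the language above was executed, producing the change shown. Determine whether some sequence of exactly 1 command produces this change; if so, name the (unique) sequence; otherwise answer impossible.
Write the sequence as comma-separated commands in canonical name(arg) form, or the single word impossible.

rotate(0, -90)

t0: config: θ0=270°, θ1=0°
step 1 (rotate(0, -90)): config: θ0=180°, θ1=0°
all 3 alternatives checked — unique.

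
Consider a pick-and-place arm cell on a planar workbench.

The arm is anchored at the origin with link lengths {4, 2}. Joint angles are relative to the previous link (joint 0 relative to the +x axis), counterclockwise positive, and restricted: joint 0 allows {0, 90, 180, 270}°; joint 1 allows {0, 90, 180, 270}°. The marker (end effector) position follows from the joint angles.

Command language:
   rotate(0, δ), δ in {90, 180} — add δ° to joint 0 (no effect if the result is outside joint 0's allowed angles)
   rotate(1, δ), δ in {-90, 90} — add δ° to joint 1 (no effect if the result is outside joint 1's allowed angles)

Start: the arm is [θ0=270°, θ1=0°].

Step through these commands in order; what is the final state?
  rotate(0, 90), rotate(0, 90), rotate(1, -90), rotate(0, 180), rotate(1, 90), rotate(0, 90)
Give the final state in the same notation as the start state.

t0: [θ0=270°, θ1=0°]
[1] after rotate(0, 90): [θ0=0°, θ1=0°]
[2] after rotate(0, 90): [θ0=90°, θ1=0°]
[3] after rotate(1, -90): [θ0=90°, θ1=270°]
[4] after rotate(0, 180): [θ0=270°, θ1=270°]
[5] after rotate(1, 90): [θ0=270°, θ1=0°]
[6] after rotate(0, 90): [θ0=0°, θ1=0°]

[θ0=0°, θ1=0°]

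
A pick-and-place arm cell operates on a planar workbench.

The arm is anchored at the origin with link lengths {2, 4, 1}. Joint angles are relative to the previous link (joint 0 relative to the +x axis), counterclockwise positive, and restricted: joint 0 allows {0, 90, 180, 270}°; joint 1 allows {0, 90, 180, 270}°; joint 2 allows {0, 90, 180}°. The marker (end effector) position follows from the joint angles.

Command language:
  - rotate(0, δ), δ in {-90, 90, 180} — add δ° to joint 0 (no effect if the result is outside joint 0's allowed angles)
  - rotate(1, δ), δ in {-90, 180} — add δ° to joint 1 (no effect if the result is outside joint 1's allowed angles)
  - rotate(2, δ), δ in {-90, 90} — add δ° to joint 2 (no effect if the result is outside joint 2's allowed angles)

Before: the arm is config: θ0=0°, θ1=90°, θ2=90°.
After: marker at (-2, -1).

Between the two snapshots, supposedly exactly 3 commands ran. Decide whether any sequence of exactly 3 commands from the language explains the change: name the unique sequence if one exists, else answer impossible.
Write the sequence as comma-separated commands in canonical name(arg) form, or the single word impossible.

t0: config: θ0=0°, θ1=90°, θ2=90°
1. rotate(1, -90) → config: θ0=0°, θ1=0°, θ2=90°
2. rotate(1, -90) → config: θ0=0°, θ1=270°, θ2=90°
3. rotate(1, -90) → config: θ0=0°, θ1=180°, θ2=90°
uniquely the one of 343 3-step routes that fits.

rotate(1, -90), rotate(1, -90), rotate(1, -90)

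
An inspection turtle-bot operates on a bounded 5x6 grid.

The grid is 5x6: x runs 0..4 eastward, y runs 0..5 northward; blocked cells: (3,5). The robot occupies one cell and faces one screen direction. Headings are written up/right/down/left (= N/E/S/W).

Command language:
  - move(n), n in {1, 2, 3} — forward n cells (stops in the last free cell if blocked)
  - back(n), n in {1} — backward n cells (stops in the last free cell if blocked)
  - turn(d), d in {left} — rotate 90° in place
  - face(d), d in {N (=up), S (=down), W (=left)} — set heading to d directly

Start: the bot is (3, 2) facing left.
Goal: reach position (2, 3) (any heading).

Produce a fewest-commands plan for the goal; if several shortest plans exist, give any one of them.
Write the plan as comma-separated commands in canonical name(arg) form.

move(1), face(S), back(1)

t0: (3, 2) facing left
t=1 move(1) ⇒ (2, 2) facing left
t=2 face(S) ⇒ (2, 2) facing down
t=3 back(1) ⇒ (2, 3) facing down
no 2-step plan works, so 3 is optimal.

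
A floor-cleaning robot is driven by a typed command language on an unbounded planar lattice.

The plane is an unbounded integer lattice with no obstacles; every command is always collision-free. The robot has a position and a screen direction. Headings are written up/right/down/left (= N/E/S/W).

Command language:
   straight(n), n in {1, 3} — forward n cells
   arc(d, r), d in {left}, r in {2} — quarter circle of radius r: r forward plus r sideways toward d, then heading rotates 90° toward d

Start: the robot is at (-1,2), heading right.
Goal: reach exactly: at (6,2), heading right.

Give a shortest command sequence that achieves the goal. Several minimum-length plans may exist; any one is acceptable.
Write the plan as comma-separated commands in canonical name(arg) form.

initial: at (-1,2), heading right
t=1 straight(1) ⇒ at (0,2), heading right
t=2 straight(3) ⇒ at (3,2), heading right
t=3 straight(3) ⇒ at (6,2), heading right
no 2-step plan works, so 3 is optimal.

straight(1), straight(3), straight(3)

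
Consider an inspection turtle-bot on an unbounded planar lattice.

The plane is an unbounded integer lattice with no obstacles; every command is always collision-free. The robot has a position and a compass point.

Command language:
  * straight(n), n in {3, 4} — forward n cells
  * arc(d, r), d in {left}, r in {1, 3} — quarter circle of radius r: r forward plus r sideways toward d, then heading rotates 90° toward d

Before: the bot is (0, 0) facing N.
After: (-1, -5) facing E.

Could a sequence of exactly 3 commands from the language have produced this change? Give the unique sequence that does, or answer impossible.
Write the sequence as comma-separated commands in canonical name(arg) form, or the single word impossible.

arc(left, 1), arc(left, 3), arc(left, 3)

key: position moved to (-1,-5) AND the heading swung to E — translation plus rotation needed
begin: (0, 0) facing N
1. arc(left, 1) → (-1, 1) facing W
2. arc(left, 3) → (-4, -2) facing S
3. arc(left, 3) → (-1, -5) facing E
uniquely the one of 64 3-step routes that fits.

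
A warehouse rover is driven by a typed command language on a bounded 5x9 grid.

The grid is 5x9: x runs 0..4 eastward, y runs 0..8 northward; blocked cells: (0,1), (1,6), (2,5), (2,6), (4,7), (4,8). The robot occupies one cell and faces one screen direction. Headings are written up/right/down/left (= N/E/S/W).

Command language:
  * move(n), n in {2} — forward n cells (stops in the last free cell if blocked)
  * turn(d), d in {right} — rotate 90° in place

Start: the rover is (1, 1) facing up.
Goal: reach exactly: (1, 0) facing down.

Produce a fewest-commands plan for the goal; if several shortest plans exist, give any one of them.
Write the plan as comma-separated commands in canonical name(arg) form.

turn(right), turn(right), move(2)

t0: (1, 1) facing up
1. turn(right) → (1, 1) facing right
2. turn(right) → (1, 1) facing down
3. move(2) → (1, 0) facing down
no 2-step plan works, so 3 is optimal.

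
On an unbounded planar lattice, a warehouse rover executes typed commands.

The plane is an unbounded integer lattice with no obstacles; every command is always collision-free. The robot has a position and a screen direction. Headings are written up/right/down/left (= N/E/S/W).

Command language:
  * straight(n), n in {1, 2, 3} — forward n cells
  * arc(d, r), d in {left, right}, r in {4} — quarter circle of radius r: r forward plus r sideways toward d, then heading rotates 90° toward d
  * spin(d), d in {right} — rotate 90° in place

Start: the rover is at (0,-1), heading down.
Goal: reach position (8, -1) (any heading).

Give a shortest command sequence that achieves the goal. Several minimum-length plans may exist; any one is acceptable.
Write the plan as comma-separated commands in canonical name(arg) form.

start: at (0,-1), heading down
[1] after arc(left, 4): at (4,-5), heading right
[2] after arc(left, 4): at (8,-1), heading up
nothing shorter than 2 reaches the goal.

arc(left, 4), arc(left, 4)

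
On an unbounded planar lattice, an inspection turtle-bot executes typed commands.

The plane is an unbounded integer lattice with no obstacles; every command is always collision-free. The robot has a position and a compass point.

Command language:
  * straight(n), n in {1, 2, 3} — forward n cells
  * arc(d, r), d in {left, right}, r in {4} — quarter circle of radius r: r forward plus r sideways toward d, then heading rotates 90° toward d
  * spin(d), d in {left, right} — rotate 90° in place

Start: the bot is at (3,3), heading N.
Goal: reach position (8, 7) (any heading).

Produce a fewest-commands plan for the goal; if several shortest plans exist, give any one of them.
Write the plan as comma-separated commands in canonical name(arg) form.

arc(right, 4), straight(1)

begin: at (3,3), heading N
t=1 arc(right, 4) ⇒ at (7,7), heading E
t=2 straight(1) ⇒ at (8,7), heading E
shorter routes all fall short; 2 is best.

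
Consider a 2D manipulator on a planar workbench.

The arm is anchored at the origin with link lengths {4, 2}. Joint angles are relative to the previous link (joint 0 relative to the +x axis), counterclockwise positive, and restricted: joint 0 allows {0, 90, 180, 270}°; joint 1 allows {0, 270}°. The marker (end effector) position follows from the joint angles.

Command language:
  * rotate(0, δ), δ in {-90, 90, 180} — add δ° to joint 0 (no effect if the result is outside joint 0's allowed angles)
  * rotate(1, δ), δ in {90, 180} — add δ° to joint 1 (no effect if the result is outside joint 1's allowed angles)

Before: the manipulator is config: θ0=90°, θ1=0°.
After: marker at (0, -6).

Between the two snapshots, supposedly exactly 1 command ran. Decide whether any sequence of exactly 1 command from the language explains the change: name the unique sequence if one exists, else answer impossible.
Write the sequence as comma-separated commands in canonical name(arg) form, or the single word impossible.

rotate(0, 180)

start: config: θ0=90°, θ1=0°
1. rotate(0, 180) → config: θ0=270°, θ1=0°
uniquely the one of 5 1-step routes that fits.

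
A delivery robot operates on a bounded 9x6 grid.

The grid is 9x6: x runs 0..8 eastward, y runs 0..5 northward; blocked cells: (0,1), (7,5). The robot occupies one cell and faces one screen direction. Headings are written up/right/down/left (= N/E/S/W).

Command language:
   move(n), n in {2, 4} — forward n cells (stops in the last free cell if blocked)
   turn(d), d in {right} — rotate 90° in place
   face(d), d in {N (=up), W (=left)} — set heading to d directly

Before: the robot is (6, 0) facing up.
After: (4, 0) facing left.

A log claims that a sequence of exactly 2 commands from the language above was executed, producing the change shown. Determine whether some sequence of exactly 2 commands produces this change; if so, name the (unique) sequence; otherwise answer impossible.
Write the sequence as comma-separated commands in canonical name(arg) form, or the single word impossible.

key: order matters: swapping face(W) and move(2) lands elsewhere
from: (6, 0) facing up
1. face(W) → (6, 0) facing left
2. move(2) → (4, 0) facing left
all 25 alternatives checked — unique.

face(W), move(2)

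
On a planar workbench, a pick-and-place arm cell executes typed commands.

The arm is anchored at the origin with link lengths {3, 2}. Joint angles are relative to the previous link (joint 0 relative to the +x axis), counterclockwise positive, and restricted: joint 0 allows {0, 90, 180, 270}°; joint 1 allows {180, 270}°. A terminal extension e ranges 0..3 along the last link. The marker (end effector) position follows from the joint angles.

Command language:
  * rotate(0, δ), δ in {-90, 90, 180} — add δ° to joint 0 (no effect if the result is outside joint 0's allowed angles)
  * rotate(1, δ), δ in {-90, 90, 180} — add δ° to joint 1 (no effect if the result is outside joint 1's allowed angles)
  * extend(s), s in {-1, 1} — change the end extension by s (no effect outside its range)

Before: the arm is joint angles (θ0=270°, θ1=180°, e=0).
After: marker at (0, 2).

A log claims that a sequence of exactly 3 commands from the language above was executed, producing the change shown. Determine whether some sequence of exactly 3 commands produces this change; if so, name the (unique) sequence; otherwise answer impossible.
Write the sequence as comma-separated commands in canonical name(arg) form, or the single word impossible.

extend(1), extend(1), extend(1)

begin: joint angles (θ0=270°, θ1=180°, e=0)
1. extend(1) → joint angles (θ0=270°, θ1=180°, e=1)
2. extend(1) → joint angles (θ0=270°, θ1=180°, e=2)
3. extend(1) → joint angles (θ0=270°, θ1=180°, e=3)
uniquely the one of 512 3-step routes that fits.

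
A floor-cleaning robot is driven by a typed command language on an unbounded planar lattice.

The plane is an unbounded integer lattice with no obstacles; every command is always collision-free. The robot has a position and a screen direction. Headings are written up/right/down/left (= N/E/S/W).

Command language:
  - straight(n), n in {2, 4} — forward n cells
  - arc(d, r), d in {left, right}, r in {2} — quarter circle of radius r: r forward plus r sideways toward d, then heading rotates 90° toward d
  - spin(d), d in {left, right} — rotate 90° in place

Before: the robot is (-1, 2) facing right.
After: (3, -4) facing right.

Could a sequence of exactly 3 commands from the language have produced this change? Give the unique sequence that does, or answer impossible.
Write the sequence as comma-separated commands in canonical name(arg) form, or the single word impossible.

key: heading stays E — rotations cancel among the 3 commands
initial: (-1, 2) facing right
1. arc(right, 2) → (1, 0) facing down
2. straight(2) → (1, -2) facing down
3. arc(left, 2) → (3, -4) facing right
all 216 alternatives checked — unique.

arc(right, 2), straight(2), arc(left, 2)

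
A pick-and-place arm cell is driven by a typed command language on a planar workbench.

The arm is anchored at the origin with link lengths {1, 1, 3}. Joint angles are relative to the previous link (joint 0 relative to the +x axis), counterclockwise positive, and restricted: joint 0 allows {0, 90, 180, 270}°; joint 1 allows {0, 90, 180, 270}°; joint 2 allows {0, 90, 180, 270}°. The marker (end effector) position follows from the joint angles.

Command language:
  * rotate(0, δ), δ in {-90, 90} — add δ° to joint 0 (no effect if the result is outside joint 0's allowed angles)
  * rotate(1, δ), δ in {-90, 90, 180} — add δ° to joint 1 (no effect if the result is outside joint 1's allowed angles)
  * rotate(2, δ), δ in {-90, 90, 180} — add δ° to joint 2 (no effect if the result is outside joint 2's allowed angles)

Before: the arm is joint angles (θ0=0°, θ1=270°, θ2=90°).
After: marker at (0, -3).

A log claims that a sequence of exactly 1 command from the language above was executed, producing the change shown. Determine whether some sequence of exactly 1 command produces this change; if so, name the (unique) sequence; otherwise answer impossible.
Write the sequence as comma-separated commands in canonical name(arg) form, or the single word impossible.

rotate(1, -90)

initial: joint angles (θ0=0°, θ1=270°, θ2=90°)
step 1 (rotate(1, -90)): joint angles (θ0=0°, θ1=180°, θ2=90°)
no rival 1-sequence matches.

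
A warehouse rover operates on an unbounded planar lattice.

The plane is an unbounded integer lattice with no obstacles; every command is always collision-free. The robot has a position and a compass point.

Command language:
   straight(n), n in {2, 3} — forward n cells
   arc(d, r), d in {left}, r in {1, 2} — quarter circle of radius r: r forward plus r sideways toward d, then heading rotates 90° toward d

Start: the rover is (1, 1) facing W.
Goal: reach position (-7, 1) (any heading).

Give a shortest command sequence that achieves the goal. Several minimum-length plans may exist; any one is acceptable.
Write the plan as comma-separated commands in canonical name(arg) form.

straight(3), straight(3), straight(2)

from: (1, 1) facing W
[1] after straight(3): (-2, 1) facing W
[2] after straight(3): (-5, 1) facing W
[3] after straight(2): (-7, 1) facing W
shorter routes all fall short; 3 is best.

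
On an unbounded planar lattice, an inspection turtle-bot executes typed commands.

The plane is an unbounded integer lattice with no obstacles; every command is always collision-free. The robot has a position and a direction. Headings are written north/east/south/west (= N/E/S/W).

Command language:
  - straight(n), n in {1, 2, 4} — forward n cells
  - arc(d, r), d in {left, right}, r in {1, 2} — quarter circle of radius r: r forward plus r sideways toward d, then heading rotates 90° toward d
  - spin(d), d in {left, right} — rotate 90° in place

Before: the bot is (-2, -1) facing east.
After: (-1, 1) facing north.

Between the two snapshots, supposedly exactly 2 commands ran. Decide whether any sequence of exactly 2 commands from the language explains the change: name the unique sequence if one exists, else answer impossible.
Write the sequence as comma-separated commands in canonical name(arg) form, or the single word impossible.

key: order matters: swapping arc(left, 1) and straight(1) lands elsewhere
t0: (-2, -1) facing east
t=1 arc(left, 1) ⇒ (-1, 0) facing north
t=2 straight(1) ⇒ (-1, 1) facing north
no other 2-command option fits: unique.

arc(left, 1), straight(1)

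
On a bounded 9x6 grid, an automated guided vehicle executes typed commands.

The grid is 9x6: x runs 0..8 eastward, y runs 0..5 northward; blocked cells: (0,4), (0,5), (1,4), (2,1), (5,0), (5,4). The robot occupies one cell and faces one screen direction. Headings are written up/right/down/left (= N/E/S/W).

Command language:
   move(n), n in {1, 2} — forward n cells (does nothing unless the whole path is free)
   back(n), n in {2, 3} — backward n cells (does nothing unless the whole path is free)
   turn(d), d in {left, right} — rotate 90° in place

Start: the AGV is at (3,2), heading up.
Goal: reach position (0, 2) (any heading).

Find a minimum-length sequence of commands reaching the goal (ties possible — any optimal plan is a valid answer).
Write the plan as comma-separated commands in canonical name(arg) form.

turn(right), back(3)

begin: at (3,2), heading up
1. turn(right) → at (3,2), heading right
2. back(3) → at (0,2), heading right
nothing shorter than 2 reaches the goal.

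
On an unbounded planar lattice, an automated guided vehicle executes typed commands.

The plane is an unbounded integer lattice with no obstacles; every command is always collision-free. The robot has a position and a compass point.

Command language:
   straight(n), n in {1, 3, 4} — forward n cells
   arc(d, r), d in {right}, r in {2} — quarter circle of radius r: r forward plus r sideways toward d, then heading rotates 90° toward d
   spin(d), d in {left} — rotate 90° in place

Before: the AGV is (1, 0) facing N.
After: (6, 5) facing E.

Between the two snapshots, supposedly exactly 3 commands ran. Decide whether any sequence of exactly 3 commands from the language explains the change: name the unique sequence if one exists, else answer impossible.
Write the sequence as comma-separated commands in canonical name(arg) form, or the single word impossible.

straight(3), arc(right, 2), straight(3)

key: position moved to (6,5) AND the heading swung to E — translation plus rotation needed
t0: (1, 0) facing N
step 1 (straight(3)): (1, 3) facing N
step 2 (arc(right, 2)): (3, 5) facing E
step 3 (straight(3)): (6, 5) facing E
uniquely the one of 125 3-step routes that fits.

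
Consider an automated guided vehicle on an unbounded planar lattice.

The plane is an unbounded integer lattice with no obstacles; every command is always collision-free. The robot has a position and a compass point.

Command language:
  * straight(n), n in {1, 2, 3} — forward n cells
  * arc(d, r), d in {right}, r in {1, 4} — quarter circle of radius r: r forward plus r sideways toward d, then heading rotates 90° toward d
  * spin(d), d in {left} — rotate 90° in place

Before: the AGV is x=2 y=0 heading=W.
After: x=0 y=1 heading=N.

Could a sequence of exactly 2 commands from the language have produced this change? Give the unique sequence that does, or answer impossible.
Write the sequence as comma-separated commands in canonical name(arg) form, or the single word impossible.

straight(1), arc(right, 1)

key: running arc(right, 1) before straight(1) would end elsewhere — order is forced
start: x=2 y=0 heading=W
t=1 straight(1) ⇒ x=1 y=0 heading=W
t=2 arc(right, 1) ⇒ x=0 y=1 heading=N
no other 2-command option fits: unique.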